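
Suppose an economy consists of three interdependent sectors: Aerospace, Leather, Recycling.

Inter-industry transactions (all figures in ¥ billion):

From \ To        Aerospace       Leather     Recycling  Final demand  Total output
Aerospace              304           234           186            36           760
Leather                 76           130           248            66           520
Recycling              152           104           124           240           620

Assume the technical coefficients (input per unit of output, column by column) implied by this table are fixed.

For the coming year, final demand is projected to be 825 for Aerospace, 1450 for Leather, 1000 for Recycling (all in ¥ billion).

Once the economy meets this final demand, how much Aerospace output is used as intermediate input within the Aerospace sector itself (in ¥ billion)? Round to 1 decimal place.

Technical coefficients a_ij = z_ij / X_j:
  a_AA = 304/760 = 0.40, a_LA = 76/760 = 0.10, a_RA = 152/760 = 0.20
  a_AL = 234/520 = 0.45, a_LL = 130/520 = 0.25, a_RL = 104/520 = 0.20
  a_AR = 186/620 = 0.30, a_LR = 248/620 = 0.40, a_RR = 124/620 = 0.20
I − A =
  [   0.60    -0.45    -0.30]
  [  -0.10     0.75    -0.40]
  [  -0.20    -0.20     0.80]
Cofactors of I−A, C_ij = (−1)^(i+j)·(minor ij) (rows/columns in the sector order above):
  C_11 = (0.75)(0.80) − (-0.40)(-0.20) = 0.5200
  C_12 = −[(-0.10)(0.80) − (-0.40)(-0.20)] = 0.1600
  C_13 = (-0.10)(-0.20) − (0.75)(-0.20) = 0.1700
  C_21 = −[(-0.45)(0.80) − (-0.30)(-0.20)] = 0.4200
  C_22 = (0.60)(0.80) − (-0.30)(-0.20) = 0.4200
  C_23 = −[(0.60)(-0.20) − (-0.45)(-0.20)] = 0.2100
  C_31 = (-0.45)(-0.40) − (-0.30)(0.75) = 0.4050
  C_32 = −[(0.60)(-0.40) − (-0.30)(-0.10)] = 0.2700
  C_33 = (0.60)(0.75) − (-0.45)(-0.10) = 0.4050
det(I−A) = Σ_j (I−A)_1j·C_1j = (0.60)(0.5200) + (-0.45)(0.1600) + (-0.30)(0.1700) = 0.1890
adj(I−A) = Cᵀ =
  [ 0.5200   0.4200   0.4050]
  [ 0.1600   0.4200   0.2700]
  [ 0.1700   0.2100   0.4050]
(I − A)⁻¹ = adj(I−A) / det(I−A) ≈
  [   2.7513     2.2222     2.1429]
  [   0.8466     2.2222     1.4286]
  [   0.8995     1.1111     2.1429]
First solve x = (I − A)⁻¹ d = adj(I−A)·d / det(I−A); in particular x_A = (0.5200·825 + 0.4200·1450 + 0.4050·1000) / 0.1890 = 1443.00 / 0.1890 ≈ 7634.921.
Intermediate flow from A to A: z_AA = a_AA · x_A = 0.40 × 1443.00 / 0.1890 = 577.20 / 0.1890 ≈ 3054.0.

z_AA = 3054.0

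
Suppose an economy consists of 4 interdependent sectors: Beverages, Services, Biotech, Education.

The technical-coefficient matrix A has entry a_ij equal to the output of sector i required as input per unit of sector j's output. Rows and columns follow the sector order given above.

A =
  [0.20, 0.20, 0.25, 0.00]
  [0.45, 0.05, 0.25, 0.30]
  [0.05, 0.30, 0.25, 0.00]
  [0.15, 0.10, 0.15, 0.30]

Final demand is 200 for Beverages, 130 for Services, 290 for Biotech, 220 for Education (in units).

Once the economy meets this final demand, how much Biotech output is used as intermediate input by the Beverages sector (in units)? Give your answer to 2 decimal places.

z_31 = 37.16

I − A =
  [   0.80    -0.20    -0.25     0.00]
  [  -0.45     0.95    -0.25    -0.30]
  [  -0.05    -0.30     0.75     0.00]
  [  -0.15    -0.10    -0.15     0.70]
Compute the cofactors C_ij = (−1)^(i+j)·(3×3 minor ij) of I−A; the adjugate is their transpose:
adj(I−A) = Cᵀ =
  [ 0.410250   0.157500   0.202750   0.067500]
  [ 0.281000   0.411250   0.266000   0.176250]
  [ 0.139750   0.175000   0.436000   0.075000]
  [ 0.158000   0.130000   0.174875   0.394375]
det(I−A) = Σ_j (I−A)_1j·C_1j = (0.80)(0.410250) + (-0.20)(0.281000) + (-0.25)(0.139750) + (0.00)(0.158000) = 0.2370625
(I − A)⁻¹ = adj(I−A) / det(I−A) ≈
  [   1.7306     0.6644     0.8553     0.2847]
  [   1.1853     1.7348     1.1221     0.7435]
  [   0.5895     0.7382     1.8392     0.3164]
  [   0.6665     0.5484     0.7377     1.6636]
First solve x = (I − A)⁻¹ d = adj(I−A)·d / det(I−A); in particular x_1 = (0.410250·200 + 0.157500·130 + 0.202750·290 + 0.067500·220) / 0.2370625 = 176.1725 / 0.2370625 ≈ 743.1479.
Intermediate flow from 3 to 1: z_31 = a_31 · x_1 = 0.05 × 176.1725 / 0.2370625 = 8.808625 / 0.2370625 ≈ 37.16.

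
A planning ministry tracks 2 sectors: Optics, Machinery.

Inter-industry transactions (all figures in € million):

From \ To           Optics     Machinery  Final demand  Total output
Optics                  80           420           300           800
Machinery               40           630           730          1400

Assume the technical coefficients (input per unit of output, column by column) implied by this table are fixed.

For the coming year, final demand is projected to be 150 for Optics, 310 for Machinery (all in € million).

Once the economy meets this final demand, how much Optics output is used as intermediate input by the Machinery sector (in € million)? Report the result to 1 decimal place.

Technical coefficients a_ij = z_ij / X_j:
  a_11 = 80/800 = 0.10, a_21 = 40/800 = 0.05
  a_12 = 420/1400 = 0.30, a_22 = 630/1400 = 0.45
I − A =
  [   0.90    -0.30]
  [  -0.05     0.55]
det(I−A) = (0.90)(0.55) − (-0.30)(-0.05) = 0.4800
adj(I−A) = [[0.55, 0.30], [0.05, 0.90]]
(I − A)⁻¹ = adj(I−A) / det(I−A) ≈
  [   1.1458     0.6250]
  [   0.1042     1.8750]
First solve x = (I − A)⁻¹ d = adj(I−A)·d / det(I−A); in particular x_2 = (0.05·150 + 0.90·310) / 0.4800 = 286.50 / 0.4800 = 596.875.
Intermediate flow from 1 to 2: z_12 = a_12 · x_2 = 0.30 × 286.50 / 0.4800 = 85.95 / 0.4800 ≈ 179.1.

z_12 = 179.1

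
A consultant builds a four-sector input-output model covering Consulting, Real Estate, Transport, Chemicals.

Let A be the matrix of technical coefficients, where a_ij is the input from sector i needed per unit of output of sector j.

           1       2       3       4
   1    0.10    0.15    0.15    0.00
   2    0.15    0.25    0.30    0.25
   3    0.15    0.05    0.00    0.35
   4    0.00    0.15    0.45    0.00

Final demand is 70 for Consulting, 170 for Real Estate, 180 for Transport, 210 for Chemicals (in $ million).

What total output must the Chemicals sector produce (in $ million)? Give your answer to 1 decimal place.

x_4 = 489.7

I − A =
  [   0.90    -0.15    -0.15     0.00]
  [  -0.15     0.75    -0.30    -0.25]
  [  -0.15    -0.05     1.00    -0.35]
  [   0.00    -0.15    -0.45     1.00]
Compute the cofactors C_ij = (−1)^(i+j)·(3×3 minor ij) of I−A; the adjugate is their transpose:
adj(I−A) = Cᵀ =
  [ 0.55800   0.14175   0.16875   0.09450]
  [ 0.18825   0.73575   0.39375   0.32175]
  [ 0.12225   0.11475   0.61875   0.24525]
  [ 0.08325   0.16200   0.33750   0.61425]
det(I−A) = Σ_j (I−A)_1j·C_1j = (0.90)(0.55800) + (-0.15)(0.18825) + (-0.15)(0.12225) + (0.00)(0.08325) = 0.455625
(I − A)⁻¹ = adj(I−A) / det(I−A) ≈
  [   1.2247     0.3111     0.3704     0.2074]
  [   0.4132     1.6148     0.8642     0.7062]
  [   0.2683     0.2519     1.3580     0.5383]
  [   0.1827     0.3556     0.7407     1.3481]
x = (I − A)⁻¹ d = adj(I−A)·d / det(I−A), with det(I−A) = 0.455625:
  x_1 = (0.55800·70 + 0.14175·170 + 0.16875·180 + 0.09450·210) / 0.455625 = 113.3775 / 0.455625 ≈ 248.8
  x_2 = (0.18825·70 + 0.73575·170 + 0.39375·180 + 0.32175·210) / 0.455625 = 276.6975 / 0.455625 ≈ 607.3
  x_3 = (0.12225·70 + 0.11475·170 + 0.61875·180 + 0.24525·210) / 0.455625 = 190.9425 / 0.455625 ≈ 419.1
  x_4 = (0.08325·70 + 0.16200·170 + 0.33750·180 + 0.61425·210) / 0.455625 = 223.11 / 0.455625 ≈ 489.7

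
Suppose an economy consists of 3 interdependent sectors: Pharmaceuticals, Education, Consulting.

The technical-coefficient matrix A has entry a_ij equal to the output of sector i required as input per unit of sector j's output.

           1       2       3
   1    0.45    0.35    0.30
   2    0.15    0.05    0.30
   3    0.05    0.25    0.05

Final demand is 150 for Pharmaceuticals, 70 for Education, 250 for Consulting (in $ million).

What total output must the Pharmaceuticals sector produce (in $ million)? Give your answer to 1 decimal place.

I − A =
  [   0.55    -0.35    -0.30]
  [  -0.15     0.95    -0.30]
  [  -0.05    -0.25     0.95]
Cofactors of I−A, C_ij = (−1)^(i+j)·(minor ij) (rows/columns in the sector order above):
  C_11 = (0.95)(0.95) − (-0.30)(-0.25) = 0.8275
  C_12 = −[(-0.15)(0.95) − (-0.30)(-0.05)] = 0.1575
  C_13 = (-0.15)(-0.25) − (0.95)(-0.05) = 0.0850
  C_21 = −[(-0.35)(0.95) − (-0.30)(-0.25)] = 0.4075
  C_22 = (0.55)(0.95) − (-0.30)(-0.05) = 0.5075
  C_23 = −[(0.55)(-0.25) − (-0.35)(-0.05)] = 0.1550
  C_31 = (-0.35)(-0.30) − (-0.30)(0.95) = 0.3900
  C_32 = −[(0.55)(-0.30) − (-0.30)(-0.15)] = 0.2100
  C_33 = (0.55)(0.95) − (-0.35)(-0.15) = 0.4700
det(I−A) = Σ_j (I−A)_1j·C_1j = (0.55)(0.8275) + (-0.35)(0.1575) + (-0.30)(0.0850) = 0.3745
adj(I−A) = Cᵀ =
  [ 0.8275   0.4075   0.3900]
  [ 0.1575   0.5075   0.2100]
  [ 0.0850   0.1550   0.4700]
(I − A)⁻¹ = adj(I−A) / det(I−A) ≈
  [   2.2096     1.0881     1.0414]
  [   0.4206     1.3551     0.5607]
  [   0.2270     0.4139     1.2550]
x = (I − A)⁻¹ d = adj(I−A)·d / det(I−A), with det(I−A) = 0.3745:
  x_1 = (0.8275·150 + 0.4075·70 + 0.3900·250) / 0.3745 = 250.15 / 0.3745 ≈ 668.0
  x_2 = (0.1575·150 + 0.5075·70 + 0.2100·250) / 0.3745 = 111.65 / 0.3745 ≈ 298.1
  x_3 = (0.0850·150 + 0.1550·70 + 0.4700·250) / 0.3745 = 141.10 / 0.3745 ≈ 376.8

x_1 = 668.0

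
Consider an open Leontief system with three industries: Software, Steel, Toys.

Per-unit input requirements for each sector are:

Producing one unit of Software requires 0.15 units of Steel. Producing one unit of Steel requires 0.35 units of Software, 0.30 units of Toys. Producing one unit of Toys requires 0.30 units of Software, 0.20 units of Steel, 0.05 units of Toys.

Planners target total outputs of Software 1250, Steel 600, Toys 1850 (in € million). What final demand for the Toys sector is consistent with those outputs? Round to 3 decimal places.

I − A =
  [   1.00    -0.35    -0.30]
  [  -0.15     1.00    -0.20]
  [   0.00    -0.30     0.95]
d = (I − A) x:
  d_1 = (+1.00)·1250 + (-0.35)·600 + (-0.30)·1850 = 485.000
  d_2 = (-0.15)·1250 + (+1.00)·600 + (-0.20)·1850 = 42.500
  d_3 = (+0.00)·1250 + (-0.30)·600 + (+0.95)·1850 = 1577.500

d_3 = 1577.500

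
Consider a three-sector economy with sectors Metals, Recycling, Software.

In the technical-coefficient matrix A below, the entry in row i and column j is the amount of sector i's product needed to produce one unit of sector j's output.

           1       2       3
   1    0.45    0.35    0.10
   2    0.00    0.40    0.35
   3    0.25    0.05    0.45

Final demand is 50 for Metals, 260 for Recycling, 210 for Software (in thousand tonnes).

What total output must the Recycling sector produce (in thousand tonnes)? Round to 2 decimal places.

I − A =
  [   0.55    -0.35    -0.10]
  [   0.00     0.60    -0.35]
  [  -0.25    -0.05     0.55]
Cofactors of I−A, C_ij = (−1)^(i+j)·(minor ij) (rows/columns in the sector order above):
  C_11 = (0.60)(0.55) − (-0.35)(-0.05) = 0.3125
  C_12 = −[(0.00)(0.55) − (-0.35)(-0.25)] = 0.0875
  C_13 = (0.00)(-0.05) − (0.60)(-0.25) = 0.1500
  C_21 = −[(-0.35)(0.55) − (-0.10)(-0.05)] = 0.1975
  C_22 = (0.55)(0.55) − (-0.10)(-0.25) = 0.2775
  C_23 = −[(0.55)(-0.05) − (-0.35)(-0.25)] = 0.1150
  C_31 = (-0.35)(-0.35) − (-0.10)(0.60) = 0.1825
  C_32 = −[(0.55)(-0.35) − (-0.10)(0.00)] = 0.1925
  C_33 = (0.55)(0.60) − (-0.35)(0.00) = 0.3300
det(I−A) = Σ_j (I−A)_1j·C_1j = (0.55)(0.3125) + (-0.35)(0.0875) + (-0.10)(0.1500) = 0.12625
adj(I−A) = Cᵀ =
  [ 0.3125   0.1975   0.1825]
  [ 0.0875   0.2775   0.1925]
  [ 0.1500   0.1150   0.3300]
(I − A)⁻¹ = adj(I−A) / det(I−A) ≈
  [   2.4752     1.5644     1.4455]
  [   0.6931     2.1980     1.5248]
  [   1.1881     0.9109     2.6139]
x = (I − A)⁻¹ d = adj(I−A)·d / det(I−A), with det(I−A) = 0.12625:
  x_1 = (0.3125·50 + 0.1975·260 + 0.1825·210) / 0.12625 = 105.30 / 0.12625 ≈ 834.06
  x_2 = (0.0875·50 + 0.2775·260 + 0.1925·210) / 0.12625 = 116.95 / 0.12625 ≈ 926.34
  x_3 = (0.1500·50 + 0.1150·260 + 0.3300·210) / 0.12625 = 106.70 / 0.12625 ≈ 845.15

x_2 = 926.34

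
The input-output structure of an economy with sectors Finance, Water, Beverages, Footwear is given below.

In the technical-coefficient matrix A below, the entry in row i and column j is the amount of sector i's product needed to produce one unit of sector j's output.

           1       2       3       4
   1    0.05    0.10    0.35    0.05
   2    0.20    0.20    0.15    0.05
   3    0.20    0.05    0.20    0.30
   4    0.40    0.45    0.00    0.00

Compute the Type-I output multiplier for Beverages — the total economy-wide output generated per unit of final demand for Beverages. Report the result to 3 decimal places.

m_3 = 3.342

I − A =
  [   0.95    -0.10    -0.35    -0.05]
  [  -0.20     0.80    -0.15    -0.05]
  [  -0.20    -0.05     0.80    -0.30]
  [  -0.40    -0.45     0.00     1.00]
Compute the cofactors C_ij = (−1)^(i+j)·(3×3 minor ij) of I−A; the adjugate is their transpose:
adj(I−A) = Cᵀ =
  [ 0.594250   0.162750   0.290500   0.125000]
  [ 0.224000   0.632000   0.216500   0.107750]
  [ 0.289500   0.211250   0.696125   0.233875]
  [ 0.338500   0.349500   0.213625   0.522375]
det(I−A) = Σ_j (I−A)_1j·C_1j = (0.95)(0.594250) + (-0.10)(0.224000) + (-0.35)(0.289500) + (-0.05)(0.338500) = 0.4238875
(I − A)⁻¹ = adj(I−A) / det(I−A) ≈
  [   1.4019     0.3839     0.6853     0.2949]
  [   0.5284     1.4910     0.5107     0.2542]
  [   0.6830     0.4984     1.6422     0.5517]
  [   0.7986     0.8245     0.5040     1.2323]
The output multiplier for sector j is the column-j sum of the Leontief inverse (I − A)⁻¹ = adj(I−A) / det(I−A).
Column 3 of adj(I−A): (0.290500, 0.216500, 0.696125, 0.213625); det(I−A) = 0.4238875.
m_3 = (0.290500 + 0.216500 + 0.696125 + 0.213625) / 0.4238875 = 1.41675 / 0.4238875 ≈ 3.342.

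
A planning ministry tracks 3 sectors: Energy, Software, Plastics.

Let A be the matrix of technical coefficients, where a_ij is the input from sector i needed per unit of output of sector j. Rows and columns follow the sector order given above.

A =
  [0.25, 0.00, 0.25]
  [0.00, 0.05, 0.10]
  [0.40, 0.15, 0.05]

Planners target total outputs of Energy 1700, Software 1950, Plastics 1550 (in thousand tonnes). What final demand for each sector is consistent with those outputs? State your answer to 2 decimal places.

d_E = 887.50, d_S = 1697.50, d_P = 500.00

I − A =
  [   0.75     0.00    -0.25]
  [   0.00     0.95    -0.10]
  [  -0.40    -0.15     0.95]
d = (I − A) x:
  d_E = (+0.75)·1700 + (+0.00)·1950 + (-0.25)·1550 = 887.50
  d_S = (+0.00)·1700 + (+0.95)·1950 + (-0.10)·1550 = 1697.50
  d_P = (-0.40)·1700 + (-0.15)·1950 + (+0.95)·1550 = 500.00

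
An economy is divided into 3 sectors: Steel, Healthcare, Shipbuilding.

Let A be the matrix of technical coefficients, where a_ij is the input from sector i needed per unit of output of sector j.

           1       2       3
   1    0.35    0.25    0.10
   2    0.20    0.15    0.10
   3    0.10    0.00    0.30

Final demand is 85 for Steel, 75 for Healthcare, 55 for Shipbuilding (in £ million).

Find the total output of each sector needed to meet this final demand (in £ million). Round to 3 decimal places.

x_1 = 204.696, x_2 = 149.083, x_3 = 107.814

I − A =
  [   0.65    -0.25    -0.10]
  [  -0.20     0.85    -0.10]
  [  -0.10     0.00     0.70]
Cofactors of I−A, C_ij = (−1)^(i+j)·(minor ij) (rows/columns in the sector order above):
  C_11 = (0.85)(0.70) − (-0.10)(0.00) = 0.5950
  C_12 = −[(-0.20)(0.70) − (-0.10)(-0.10)] = 0.1500
  C_13 = (-0.20)(0.00) − (0.85)(-0.10) = 0.0850
  C_21 = −[(-0.25)(0.70) − (-0.10)(0.00)] = 0.1750
  C_22 = (0.65)(0.70) − (-0.10)(-0.10) = 0.4450
  C_23 = −[(0.65)(0.00) − (-0.25)(-0.10)] = 0.0250
  C_31 = (-0.25)(-0.10) − (-0.10)(0.85) = 0.1100
  C_32 = −[(0.65)(-0.10) − (-0.10)(-0.20)] = 0.0850
  C_33 = (0.65)(0.85) − (-0.25)(-0.20) = 0.5025
det(I−A) = Σ_j (I−A)_1j·C_1j = (0.65)(0.5950) + (-0.25)(0.1500) + (-0.10)(0.0850) = 0.34075
adj(I−A) = Cᵀ =
  [ 0.5950   0.1750   0.1100]
  [ 0.1500   0.4450   0.0850]
  [ 0.0850   0.0250   0.5025]
(I − A)⁻¹ = adj(I−A) / det(I−A) ≈
  [   1.7461     0.5136     0.3228]
  [   0.4402     1.3059     0.2494]
  [   0.2494     0.0734     1.4747]
x = (I − A)⁻¹ d = adj(I−A)·d / det(I−A), with det(I−A) = 0.34075:
  x_1 = (0.5950·85 + 0.1750·75 + 0.1100·55) / 0.34075 = 69.75 / 0.34075 ≈ 204.696
  x_2 = (0.1500·85 + 0.4450·75 + 0.0850·55) / 0.34075 = 50.80 / 0.34075 ≈ 149.083
  x_3 = (0.0850·85 + 0.0250·75 + 0.5025·55) / 0.34075 = 36.7375 / 0.34075 ≈ 107.814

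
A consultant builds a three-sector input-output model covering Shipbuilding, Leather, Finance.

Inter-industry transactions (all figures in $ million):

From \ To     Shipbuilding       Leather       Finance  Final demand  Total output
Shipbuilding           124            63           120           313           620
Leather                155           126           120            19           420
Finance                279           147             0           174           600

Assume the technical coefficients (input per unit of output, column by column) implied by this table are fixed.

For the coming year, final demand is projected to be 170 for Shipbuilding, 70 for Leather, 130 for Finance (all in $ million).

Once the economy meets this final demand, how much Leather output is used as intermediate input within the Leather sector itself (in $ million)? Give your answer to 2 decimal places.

z_LL = 108.56

Technical coefficients a_ij = z_ij / X_j:
  a_SS = 124/620 = 0.20, a_LS = 155/620 = 0.25, a_FS = 279/620 = 0.45
  a_SL = 63/420 = 0.15, a_LL = 126/420 = 0.30, a_FL = 147/420 = 0.35
  a_SF = 120/600 = 0.20, a_LF = 120/600 = 0.20, a_FF = 0/600 = 0.00
I − A =
  [   0.80    -0.15    -0.20]
  [  -0.25     0.70    -0.20]
  [  -0.45    -0.35     1.00]
Cofactors of I−A, C_ij = (−1)^(i+j)·(minor ij) (rows/columns in the sector order above):
  C_11 = (0.70)(1.00) − (-0.20)(-0.35) = 0.6300
  C_12 = −[(-0.25)(1.00) − (-0.20)(-0.45)] = 0.3400
  C_13 = (-0.25)(-0.35) − (0.70)(-0.45) = 0.4025
  C_21 = −[(-0.15)(1.00) − (-0.20)(-0.35)] = 0.2200
  C_22 = (0.80)(1.00) − (-0.20)(-0.45) = 0.7100
  C_23 = −[(0.80)(-0.35) − (-0.15)(-0.45)] = 0.3475
  C_31 = (-0.15)(-0.20) − (-0.20)(0.70) = 0.1700
  C_32 = −[(0.80)(-0.20) − (-0.20)(-0.25)] = 0.2100
  C_33 = (0.80)(0.70) − (-0.15)(-0.25) = 0.5225
det(I−A) = Σ_j (I−A)_1j·C_1j = (0.80)(0.6300) + (-0.15)(0.3400) + (-0.20)(0.4025) = 0.3725
adj(I−A) = Cᵀ =
  [ 0.6300   0.2200   0.1700]
  [ 0.3400   0.7100   0.2100]
  [ 0.4025   0.3475   0.5225]
(I − A)⁻¹ = adj(I−A) / det(I−A) ≈
  [   1.6913     0.5906     0.4564]
  [   0.9128     1.9060     0.5638]
  [   1.0805     0.9329     1.4027]
First solve x = (I − A)⁻¹ d = adj(I−A)·d / det(I−A); in particular x_L = (0.3400·170 + 0.7100·70 + 0.2100·130) / 0.3725 = 134.80 / 0.3725 ≈ 361.8792.
Intermediate flow from L to L: z_LL = a_LL · x_L = 0.30 × 134.80 / 0.3725 = 40.44 / 0.3725 ≈ 108.56.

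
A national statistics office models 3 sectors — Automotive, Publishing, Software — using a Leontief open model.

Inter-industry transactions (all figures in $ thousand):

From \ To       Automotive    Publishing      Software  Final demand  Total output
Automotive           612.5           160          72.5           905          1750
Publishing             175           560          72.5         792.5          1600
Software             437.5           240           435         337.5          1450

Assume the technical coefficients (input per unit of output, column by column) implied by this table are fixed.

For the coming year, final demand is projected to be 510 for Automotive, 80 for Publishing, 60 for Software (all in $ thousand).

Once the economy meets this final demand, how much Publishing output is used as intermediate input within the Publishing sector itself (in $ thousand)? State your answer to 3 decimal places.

Technical coefficients a_ij = z_ij / X_j:
  a_AA = 612.5/1750 = 0.35, a_PA = 175/1750 = 0.10, a_SA = 437.5/1750 = 0.25
  a_AP = 160/1600 = 0.10, a_PP = 560/1600 = 0.35, a_SP = 240/1600 = 0.15
  a_AS = 72.5/1450 = 0.05, a_PS = 72.5/1450 = 0.05, a_SS = 435/1450 = 0.30
I − A =
  [   0.65    -0.10    -0.05]
  [  -0.10     0.65    -0.05]
  [  -0.25    -0.15     0.70]
Cofactors of I−A, C_ij = (−1)^(i+j)·(minor ij) (rows/columns in the sector order above):
  C_11 = (0.65)(0.70) − (-0.05)(-0.15) = 0.4475
  C_12 = −[(-0.10)(0.70) − (-0.05)(-0.25)] = 0.0825
  C_13 = (-0.10)(-0.15) − (0.65)(-0.25) = 0.1775
  C_21 = −[(-0.10)(0.70) − (-0.05)(-0.15)] = 0.0775
  C_22 = (0.65)(0.70) − (-0.05)(-0.25) = 0.4425
  C_23 = −[(0.65)(-0.15) − (-0.10)(-0.25)] = 0.1225
  C_31 = (-0.10)(-0.05) − (-0.05)(0.65) = 0.0375
  C_32 = −[(0.65)(-0.05) − (-0.05)(-0.10)] = 0.0375
  C_33 = (0.65)(0.65) − (-0.10)(-0.10) = 0.4125
det(I−A) = Σ_j (I−A)_1j·C_1j = (0.65)(0.4475) + (-0.10)(0.0825) + (-0.05)(0.1775) = 0.27375
adj(I−A) = Cᵀ =
  [ 0.4475   0.0775   0.0375]
  [ 0.0825   0.4425   0.0375]
  [ 0.1775   0.1225   0.4125]
(I − A)⁻¹ = adj(I−A) / det(I−A) ≈
  [   1.6347     0.2831     0.1370]
  [   0.3014     1.6164     0.1370]
  [   0.6484     0.4475     1.5068]
First solve x = (I − A)⁻¹ d = adj(I−A)·d / det(I−A); in particular x_P = (0.0825·510 + 0.4425·80 + 0.0375·60) / 0.27375 = 79.725 / 0.27375 ≈ 291.23288.
Intermediate flow from P to P: z_PP = a_PP · x_P = 0.35 × 79.725 / 0.27375 = 27.90375 / 0.27375 ≈ 101.932.

z_PP = 101.932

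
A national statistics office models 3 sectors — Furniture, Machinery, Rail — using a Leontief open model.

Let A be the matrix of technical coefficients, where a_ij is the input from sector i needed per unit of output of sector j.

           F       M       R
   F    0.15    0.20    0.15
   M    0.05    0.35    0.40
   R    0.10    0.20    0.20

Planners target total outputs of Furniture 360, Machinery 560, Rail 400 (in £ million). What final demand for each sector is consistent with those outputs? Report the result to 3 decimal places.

I − A =
  [   0.85    -0.20    -0.15]
  [  -0.05     0.65    -0.40]
  [  -0.10    -0.20     0.80]
d = (I − A) x:
  d_F = (+0.85)·360 + (-0.20)·560 + (-0.15)·400 = 134.000
  d_M = (-0.05)·360 + (+0.65)·560 + (-0.40)·400 = 186.000
  d_R = (-0.10)·360 + (-0.20)·560 + (+0.80)·400 = 172.000

d_F = 134.000, d_M = 186.000, d_R = 172.000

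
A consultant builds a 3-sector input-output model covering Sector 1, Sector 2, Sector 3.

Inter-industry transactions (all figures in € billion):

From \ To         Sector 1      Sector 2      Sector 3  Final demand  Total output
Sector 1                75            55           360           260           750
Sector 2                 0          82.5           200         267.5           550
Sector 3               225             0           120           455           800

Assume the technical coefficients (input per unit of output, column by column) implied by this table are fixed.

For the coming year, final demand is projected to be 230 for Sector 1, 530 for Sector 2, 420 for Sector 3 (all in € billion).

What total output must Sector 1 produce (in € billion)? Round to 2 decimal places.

Technical coefficients a_ij = z_ij / X_j:
  a_11 = 75/750 = 0.10, a_21 = 0/750 = 0.00, a_31 = 225/750 = 0.30
  a_12 = 55/550 = 0.10, a_22 = 82.5/550 = 0.15, a_32 = 0/550 = 0.00
  a_13 = 360/800 = 0.45, a_23 = 200/800 = 0.25, a_33 = 120/800 = 0.15
I − A =
  [   0.90    -0.10    -0.45]
  [   0.00     0.85    -0.25]
  [  -0.30     0.00     0.85]
Cofactors of I−A, C_ij = (−1)^(i+j)·(minor ij) (rows/columns in the sector order above):
  C_11 = (0.85)(0.85) − (-0.25)(0.00) = 0.7225
  C_12 = −[(0.00)(0.85) − (-0.25)(-0.30)] = 0.0750
  C_13 = (0.00)(0.00) − (0.85)(-0.30) = 0.2550
  C_21 = −[(-0.10)(0.85) − (-0.45)(0.00)] = 0.0850
  C_22 = (0.90)(0.85) − (-0.45)(-0.30) = 0.6300
  C_23 = −[(0.90)(0.00) − (-0.10)(-0.30)] = 0.0300
  C_31 = (-0.10)(-0.25) − (-0.45)(0.85) = 0.4075
  C_32 = −[(0.90)(-0.25) − (-0.45)(0.00)] = 0.2250
  C_33 = (0.90)(0.85) − (-0.10)(0.00) = 0.7650
det(I−A) = Σ_j (I−A)_1j·C_1j = (0.90)(0.7225) + (-0.10)(0.0750) + (-0.45)(0.2550) = 0.5280
adj(I−A) = Cᵀ =
  [ 0.7225   0.0850   0.4075]
  [ 0.0750   0.6300   0.2250]
  [ 0.2550   0.0300   0.7650]
(I − A)⁻¹ = adj(I−A) / det(I−A) ≈
  [   1.3684     0.1610     0.7718]
  [   0.1420     1.1932     0.4261]
  [   0.4830     0.0568     1.4489]
x = (I − A)⁻¹ d = adj(I−A)·d / det(I−A), with det(I−A) = 0.5280:
  x_1 = (0.7225·230 + 0.0850·530 + 0.4075·420) / 0.5280 = 382.375 / 0.5280 ≈ 724.20
  x_2 = (0.0750·230 + 0.6300·530 + 0.2250·420) / 0.5280 = 445.65 / 0.5280 ≈ 844.03
  x_3 = (0.2550·230 + 0.0300·530 + 0.7650·420) / 0.5280 = 395.85 / 0.5280 ≈ 749.72

x_1 = 724.20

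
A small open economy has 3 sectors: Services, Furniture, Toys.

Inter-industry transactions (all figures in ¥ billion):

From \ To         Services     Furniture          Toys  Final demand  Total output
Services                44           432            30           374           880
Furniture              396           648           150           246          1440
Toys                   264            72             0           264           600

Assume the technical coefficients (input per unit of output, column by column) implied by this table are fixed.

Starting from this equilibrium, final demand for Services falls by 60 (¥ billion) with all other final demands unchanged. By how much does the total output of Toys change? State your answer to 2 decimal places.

Δx_T = -32.73

Technical coefficients a_ij = z_ij / X_j:
  a_SS = 44/880 = 0.05, a_FS = 396/880 = 0.45, a_TS = 264/880 = 0.30
  a_SF = 432/1440 = 0.30, a_FF = 648/1440 = 0.45, a_TF = 72/1440 = 0.05
  a_ST = 30/600 = 0.05, a_FT = 150/600 = 0.25, a_TT = 0/600 = 0.00
I − A =
  [   0.95    -0.30    -0.05]
  [  -0.45     0.55    -0.25]
  [  -0.30    -0.05     1.00]
Cofactors of I−A, C_ij = (−1)^(i+j)·(minor ij) (rows/columns in the sector order above):
  C_11 = (0.55)(1.00) − (-0.25)(-0.05) = 0.5375
  C_12 = −[(-0.45)(1.00) − (-0.25)(-0.30)] = 0.5250
  C_13 = (-0.45)(-0.05) − (0.55)(-0.30) = 0.1875
  C_21 = −[(-0.30)(1.00) − (-0.05)(-0.05)] = 0.3025
  C_22 = (0.95)(1.00) − (-0.05)(-0.30) = 0.9350
  C_23 = −[(0.95)(-0.05) − (-0.30)(-0.30)] = 0.1375
  C_31 = (-0.30)(-0.25) − (-0.05)(0.55) = 0.1025
  C_32 = −[(0.95)(-0.25) − (-0.05)(-0.45)] = 0.2600
  C_33 = (0.95)(0.55) − (-0.30)(-0.45) = 0.3875
det(I−A) = Σ_j (I−A)_1j·C_1j = (0.95)(0.5375) + (-0.30)(0.5250) + (-0.05)(0.1875) = 0.34375
adj(I−A) = Cᵀ =
  [ 0.5375   0.3025   0.1025]
  [ 0.5250   0.9350   0.2600]
  [ 0.1875   0.1375   0.3875]
(I − A)⁻¹ = adj(I−A) / det(I−A) ≈
  [   1.5636     0.8800     0.2982]
  [   1.5273     2.7200     0.7564]
  [   0.5455     0.4000     1.1273]
Δx = (I − A)⁻¹ Δd with Δd having -60 in the Services component and 0 elsewhere.
So Δx_T = L_TS · (-60), where L_TS = adj(I−A)_TS / det(I−A) = 0.1875 / 0.34375.
Δx_T = 0.1875 × (-60) / 0.34375 = -11.25 / 0.34375 ≈ -32.73.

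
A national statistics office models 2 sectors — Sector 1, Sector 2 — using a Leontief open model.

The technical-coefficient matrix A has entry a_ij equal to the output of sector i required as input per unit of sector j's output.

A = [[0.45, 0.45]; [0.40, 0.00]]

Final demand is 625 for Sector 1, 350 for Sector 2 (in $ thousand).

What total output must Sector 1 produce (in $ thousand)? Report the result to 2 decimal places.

x_1 = 2114.86

I − A =
  [   0.55    -0.45]
  [  -0.40     1.00]
det(I−A) = (0.55)(1.00) − (-0.45)(-0.40) = 0.3700
adj(I−A) = [[1.00, 0.45], [0.40, 0.55]]
(I − A)⁻¹ = adj(I−A) / det(I−A) ≈
  [   2.7027     1.2162]
  [   1.0811     1.4865]
x = (I − A)⁻¹ d = adj(I−A)·d / det(I−A), with det(I−A) = 0.3700:
  x_1 = (1.00·625 + 0.45·350) / 0.3700 = 782.50 / 0.3700 ≈ 2114.86
  x_2 = (0.40·625 + 0.55·350) / 0.3700 = 442.50 / 0.3700 ≈ 1195.95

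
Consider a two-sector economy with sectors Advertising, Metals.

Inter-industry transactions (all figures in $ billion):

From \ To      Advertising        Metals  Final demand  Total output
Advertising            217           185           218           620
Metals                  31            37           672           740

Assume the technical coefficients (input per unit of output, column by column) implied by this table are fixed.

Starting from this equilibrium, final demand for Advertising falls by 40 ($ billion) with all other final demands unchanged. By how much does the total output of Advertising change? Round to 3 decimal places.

Δx_A = -62.810

Technical coefficients a_ij = z_ij / X_j:
  a_AA = 217/620 = 0.35, a_MA = 31/620 = 0.05
  a_AM = 185/740 = 0.25, a_MM = 37/740 = 0.05
I − A =
  [   0.65    -0.25]
  [  -0.05     0.95]
det(I−A) = (0.65)(0.95) − (-0.25)(-0.05) = 0.6050
adj(I−A) = [[0.95, 0.25], [0.05, 0.65]]
(I − A)⁻¹ = adj(I−A) / det(I−A) ≈
  [   1.5702     0.4132]
  [   0.0826     1.0744]
Δx = (I − A)⁻¹ Δd with Δd having -40 in the Advertising component and 0 elsewhere.
So Δx_A = L_AA · (-40), where L_AA = adj(I−A)_AA / det(I−A) = 0.95 / 0.6050.
Δx_A = 0.95 × (-40) / 0.6050 = -38.00 / 0.6050 ≈ -62.810.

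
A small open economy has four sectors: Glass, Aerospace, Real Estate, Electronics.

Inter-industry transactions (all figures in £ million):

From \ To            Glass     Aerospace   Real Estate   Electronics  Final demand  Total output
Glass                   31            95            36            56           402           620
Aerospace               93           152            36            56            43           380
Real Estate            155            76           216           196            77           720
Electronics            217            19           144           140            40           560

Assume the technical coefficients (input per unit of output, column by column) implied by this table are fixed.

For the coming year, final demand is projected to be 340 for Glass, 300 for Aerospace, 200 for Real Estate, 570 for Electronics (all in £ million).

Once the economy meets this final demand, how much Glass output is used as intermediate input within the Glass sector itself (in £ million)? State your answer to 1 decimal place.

Technical coefficients a_ij = z_ij / X_j:
  a_11 = 31/620 = 0.05, a_21 = 93/620 = 0.15, a_31 = 155/620 = 0.25, a_41 = 217/620 = 0.35
  a_12 = 95/380 = 0.25, a_22 = 152/380 = 0.40, a_32 = 76/380 = 0.20, a_42 = 19/380 = 0.05
  a_13 = 36/720 = 0.05, a_23 = 36/720 = 0.05, a_33 = 216/720 = 0.30, a_43 = 144/720 = 0.20
  a_14 = 56/560 = 0.10, a_24 = 56/560 = 0.10, a_34 = 196/560 = 0.35, a_44 = 140/560 = 0.25
I − A =
  [   0.95    -0.25    -0.05    -0.10]
  [  -0.15     0.60    -0.05    -0.10]
  [  -0.25    -0.20     0.70    -0.35]
  [  -0.35    -0.05    -0.20     0.75]
Compute the cofactors C_ij = (−1)^(i+j)·(3×3 minor ij) of I−A; the adjugate is their transpose:
adj(I−A) = Cᵀ =
  [ 0.257125   0.129625   0.048875   0.074375]
  [ 0.113250   0.387250   0.063250   0.096250]
  [ 0.216875   0.230875   0.364125   0.229625]
  [ 0.185375   0.147875   0.124125   0.351125]
det(I−A) = Σ_j (I−A)_1j·C_1j = (0.95)(0.257125) + (-0.25)(0.113250) + (-0.05)(0.216875) + (-0.10)(0.185375) = 0.186575
(I − A)⁻¹ = adj(I−A) / det(I−A) ≈
  [   1.3781     0.6948     0.2620     0.3986]
  [   0.6070     2.0756     0.3390     0.5159]
  [   1.1624     1.2374     1.9516     1.2307]
  [   0.9936     0.7926     0.6653     1.8820]
First solve x = (I − A)⁻¹ d = adj(I−A)·d / det(I−A); in particular x_1 = (0.257125·340 + 0.129625·300 + 0.048875·200 + 0.074375·570) / 0.186575 = 178.47875 / 0.186575 ≈ 956.606.
Intermediate flow from 1 to 1: z_11 = a_11 · x_1 = 0.05 × 178.47875 / 0.186575 = 8.9239375 / 0.186575 ≈ 47.8.

z_11 = 47.8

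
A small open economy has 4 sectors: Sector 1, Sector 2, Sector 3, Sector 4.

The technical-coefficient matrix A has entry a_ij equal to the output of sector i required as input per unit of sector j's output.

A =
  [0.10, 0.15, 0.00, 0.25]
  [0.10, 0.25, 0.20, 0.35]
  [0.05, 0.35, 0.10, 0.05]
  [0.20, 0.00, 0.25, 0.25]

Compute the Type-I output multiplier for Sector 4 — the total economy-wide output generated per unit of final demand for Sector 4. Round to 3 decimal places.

m_4 = 3.831

I − A =
  [   0.90    -0.15     0.00    -0.25]
  [  -0.10     0.75    -0.20    -0.35]
  [  -0.05    -0.35     0.90    -0.05]
  [  -0.20     0.00    -0.25     0.75]
Compute the cofactors C_ij = (−1)^(i+j)·(3×3 minor ij) of I−A; the adjugate is their transpose:
adj(I−A) = Cᵀ =
  [ 0.413750   0.121250   0.082500   0.200000]
  [ 0.143125   0.548125   0.210000   0.317500]
  [ 0.086375   0.225875   0.447000   0.164000]
  [ 0.139125   0.107625   0.171000   0.529500]
det(I−A) = Σ_j (I−A)_1j·C_1j = (0.90)(0.413750) + (-0.15)(0.143125) + (0.00)(0.086375) + (-0.25)(0.139125) = 0.316125
(I − A)⁻¹ = adj(I−A) / det(I−A) ≈
  [   1.3088     0.3836     0.2610     0.6327]
  [   0.4527     1.7339     0.6643     1.0043]
  [   0.2732     0.7145     1.4140     0.5188]
  [   0.4401     0.3405     0.5409     1.6750]
The output multiplier for sector j is the column-j sum of the Leontief inverse (I − A)⁻¹ = adj(I−A) / det(I−A).
Column 4 of adj(I−A): (0.200000, 0.317500, 0.164000, 0.529500); det(I−A) = 0.316125.
m_4 = (0.200000 + 0.317500 + 0.164000 + 0.529500) / 0.316125 = 1.211 / 0.316125 ≈ 3.831.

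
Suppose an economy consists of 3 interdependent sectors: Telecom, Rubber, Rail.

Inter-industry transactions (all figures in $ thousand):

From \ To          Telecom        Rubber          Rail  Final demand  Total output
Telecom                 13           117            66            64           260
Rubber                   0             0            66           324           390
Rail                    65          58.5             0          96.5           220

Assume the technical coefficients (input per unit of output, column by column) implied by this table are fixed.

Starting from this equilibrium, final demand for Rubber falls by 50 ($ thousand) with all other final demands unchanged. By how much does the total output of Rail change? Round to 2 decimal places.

Technical coefficients a_ij = z_ij / X_j:
  a_11 = 13/260 = 0.05, a_21 = 0/260 = 0.00, a_31 = 65/260 = 0.25
  a_12 = 117/390 = 0.30, a_22 = 0/390 = 0.00, a_32 = 58.5/390 = 0.15
  a_13 = 66/220 = 0.30, a_23 = 66/220 = 0.30, a_33 = 0/220 = 0.00
I − A =
  [   0.95    -0.30    -0.30]
  [   0.00     1.00    -0.30]
  [  -0.25    -0.15     1.00]
Cofactors of I−A, C_ij = (−1)^(i+j)·(minor ij) (rows/columns in the sector order above):
  C_11 = (1.00)(1.00) − (-0.30)(-0.15) = 0.9550
  C_12 = −[(0.00)(1.00) − (-0.30)(-0.25)] = 0.0750
  C_13 = (0.00)(-0.15) − (1.00)(-0.25) = 0.2500
  C_21 = −[(-0.30)(1.00) − (-0.30)(-0.15)] = 0.3450
  C_22 = (0.95)(1.00) − (-0.30)(-0.25) = 0.8750
  C_23 = −[(0.95)(-0.15) − (-0.30)(-0.25)] = 0.2175
  C_31 = (-0.30)(-0.30) − (-0.30)(1.00) = 0.3900
  C_32 = −[(0.95)(-0.30) − (-0.30)(0.00)] = 0.2850
  C_33 = (0.95)(1.00) − (-0.30)(0.00) = 0.9500
det(I−A) = Σ_j (I−A)_1j·C_1j = (0.95)(0.9550) + (-0.30)(0.0750) + (-0.30)(0.2500) = 0.80975
adj(I−A) = Cᵀ =
  [ 0.9550   0.3450   0.3900]
  [ 0.0750   0.8750   0.2850]
  [ 0.2500   0.2175   0.9500]
(I − A)⁻¹ = adj(I−A) / det(I−A) ≈
  [   1.1794     0.4261     0.4816]
  [   0.0926     1.0806     0.3520]
  [   0.3087     0.2686     1.1732]
Δx = (I − A)⁻¹ Δd with Δd having -50 in the Rubber component and 0 elsewhere.
So Δx_3 = L_32 · (-50), where L_32 = adj(I−A)_32 / det(I−A) = 0.2175 / 0.80975.
Δx_3 = 0.2175 × (-50) / 0.80975 = -10.875 / 0.80975 ≈ -13.43.

Δx_3 = -13.43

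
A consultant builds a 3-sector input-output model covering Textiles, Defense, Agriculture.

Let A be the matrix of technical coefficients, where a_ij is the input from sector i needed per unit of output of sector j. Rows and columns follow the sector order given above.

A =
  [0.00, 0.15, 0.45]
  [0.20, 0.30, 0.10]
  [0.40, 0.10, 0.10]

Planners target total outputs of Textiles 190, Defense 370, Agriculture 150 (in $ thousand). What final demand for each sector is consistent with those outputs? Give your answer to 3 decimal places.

I − A =
  [   1.00    -0.15    -0.45]
  [  -0.20     0.70    -0.10]
  [  -0.40    -0.10     0.90]
d = (I − A) x:
  d_1 = (+1.00)·190 + (-0.15)·370 + (-0.45)·150 = 67.000
  d_2 = (-0.20)·190 + (+0.70)·370 + (-0.10)·150 = 206.000
  d_3 = (-0.40)·190 + (-0.10)·370 + (+0.90)·150 = 22.000

d_1 = 67.000, d_2 = 206.000, d_3 = 22.000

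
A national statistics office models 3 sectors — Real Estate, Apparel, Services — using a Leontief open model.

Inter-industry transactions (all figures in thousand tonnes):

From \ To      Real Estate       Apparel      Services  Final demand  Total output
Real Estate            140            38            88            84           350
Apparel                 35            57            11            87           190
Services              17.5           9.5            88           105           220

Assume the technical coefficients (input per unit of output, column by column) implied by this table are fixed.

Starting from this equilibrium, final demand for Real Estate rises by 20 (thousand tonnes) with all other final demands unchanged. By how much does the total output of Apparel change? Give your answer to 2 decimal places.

Technical coefficients a_ij = z_ij / X_j:
  a_11 = 140/350 = 0.40, a_21 = 35/350 = 0.10, a_31 = 17.5/350 = 0.05
  a_12 = 38/190 = 0.20, a_22 = 57/190 = 0.30, a_32 = 9.5/190 = 0.05
  a_13 = 88/220 = 0.40, a_23 = 11/220 = 0.05, a_33 = 88/220 = 0.40
I − A =
  [   0.60    -0.20    -0.40]
  [  -0.10     0.70    -0.05]
  [  -0.05    -0.05     0.60]
Cofactors of I−A, C_ij = (−1)^(i+j)·(minor ij) (rows/columns in the sector order above):
  C_11 = (0.70)(0.60) − (-0.05)(-0.05) = 0.4175
  C_12 = −[(-0.10)(0.60) − (-0.05)(-0.05)] = 0.0625
  C_13 = (-0.10)(-0.05) − (0.70)(-0.05) = 0.0400
  C_21 = −[(-0.20)(0.60) − (-0.40)(-0.05)] = 0.1400
  C_22 = (0.60)(0.60) − (-0.40)(-0.05) = 0.3400
  C_23 = −[(0.60)(-0.05) − (-0.20)(-0.05)] = 0.0400
  C_31 = (-0.20)(-0.05) − (-0.40)(0.70) = 0.2900
  C_32 = −[(0.60)(-0.05) − (-0.40)(-0.10)] = 0.0700
  C_33 = (0.60)(0.70) − (-0.20)(-0.10) = 0.4000
det(I−A) = Σ_j (I−A)_1j·C_1j = (0.60)(0.4175) + (-0.20)(0.0625) + (-0.40)(0.0400) = 0.2220
adj(I−A) = Cᵀ =
  [ 0.4175   0.1400   0.2900]
  [ 0.0625   0.3400   0.0700]
  [ 0.0400   0.0400   0.4000]
(I − A)⁻¹ = adj(I−A) / det(I−A) ≈
  [   1.8806     0.6306     1.3063]
  [   0.2815     1.5315     0.3153]
  [   0.1802     0.1802     1.8018]
Δx = (I − A)⁻¹ Δd with Δd having +20 in the Real Estate component and 0 elsewhere.
So Δx_2 = L_21 · (+20), where L_21 = adj(I−A)_21 / det(I−A) = 0.0625 / 0.2220.
Δx_2 = 0.0625 × (+20) / 0.2220 = 1.25 / 0.2220 ≈ 5.63.

Δx_2 = 5.63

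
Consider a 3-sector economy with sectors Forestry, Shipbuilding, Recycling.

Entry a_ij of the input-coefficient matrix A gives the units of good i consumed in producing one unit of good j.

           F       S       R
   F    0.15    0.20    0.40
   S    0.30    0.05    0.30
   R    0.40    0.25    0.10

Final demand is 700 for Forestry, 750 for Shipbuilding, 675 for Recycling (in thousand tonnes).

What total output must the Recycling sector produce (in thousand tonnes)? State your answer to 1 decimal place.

x_R = 2586.7

I − A =
  [   0.85    -0.20    -0.40]
  [  -0.30     0.95    -0.30]
  [  -0.40    -0.25     0.90]
Cofactors of I−A, C_ij = (−1)^(i+j)·(minor ij) (rows/columns in the sector order above):
  C_11 = (0.95)(0.90) − (-0.30)(-0.25) = 0.7800
  C_12 = −[(-0.30)(0.90) − (-0.30)(-0.40)] = 0.3900
  C_13 = (-0.30)(-0.25) − (0.95)(-0.40) = 0.4550
  C_21 = −[(-0.20)(0.90) − (-0.40)(-0.25)] = 0.2800
  C_22 = (0.85)(0.90) − (-0.40)(-0.40) = 0.6050
  C_23 = −[(0.85)(-0.25) − (-0.20)(-0.40)] = 0.2925
  C_31 = (-0.20)(-0.30) − (-0.40)(0.95) = 0.4400
  C_32 = −[(0.85)(-0.30) − (-0.40)(-0.30)] = 0.3750
  C_33 = (0.85)(0.95) − (-0.20)(-0.30) = 0.7475
det(I−A) = Σ_j (I−A)_1j·C_1j = (0.85)(0.7800) + (-0.20)(0.3900) + (-0.40)(0.4550) = 0.4030
adj(I−A) = Cᵀ =
  [ 0.7800   0.2800   0.4400]
  [ 0.3900   0.6050   0.3750]
  [ 0.4550   0.2925   0.7475]
(I − A)⁻¹ = adj(I−A) / det(I−A) ≈
  [   1.9355     0.6948     1.0918]
  [   0.9677     1.5012     0.9305]
  [   1.1290     0.7258     1.8548]
x = (I − A)⁻¹ d = adj(I−A)·d / det(I−A), with det(I−A) = 0.4030:
  x_F = (0.7800·700 + 0.2800·750 + 0.4400·675) / 0.4030 = 1053.00 / 0.4030 ≈ 2612.9
  x_S = (0.3900·700 + 0.6050·750 + 0.3750·675) / 0.4030 = 979.875 / 0.4030 ≈ 2431.5
  x_R = (0.4550·700 + 0.2925·750 + 0.7475·675) / 0.4030 = 1042.4375 / 0.4030 ≈ 2586.7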